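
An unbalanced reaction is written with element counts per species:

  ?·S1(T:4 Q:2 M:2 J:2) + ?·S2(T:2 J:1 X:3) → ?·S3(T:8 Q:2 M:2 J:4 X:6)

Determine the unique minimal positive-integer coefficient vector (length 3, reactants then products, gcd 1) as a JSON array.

Coefficients: [1, 2, 1]

T: 1·4+2·2 = 8 | 1·8 = 8
Q: 1·2+2·0 = 2 | 1·2 = 2
M: 1·2+2·0 = 2 | 1·2 = 2
J: 1·2+2·1 = 4 | 1·4 = 4
X: 1·0+2·3 = 6 | 1·6 = 6
gcd(1,2,1) = 1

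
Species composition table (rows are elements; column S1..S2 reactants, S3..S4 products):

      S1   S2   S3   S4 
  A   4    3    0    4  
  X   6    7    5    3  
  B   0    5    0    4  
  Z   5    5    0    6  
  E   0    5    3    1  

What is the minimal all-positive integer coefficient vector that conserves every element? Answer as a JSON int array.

A: 2·4+4·3 = 20 | 5·0+5·4 = 20
X: 2·6+4·7 = 40 | 5·5+5·3 = 40
B: 2·0+4·5 = 20 | 5·0+5·4 = 20
Z: 2·5+4·5 = 30 | 5·0+5·6 = 30
E: 2·0+4·5 = 20 | 5·3+5·1 = 20
gcd(2,4,5,5) = 1

Coefficients: [2, 4, 5, 5]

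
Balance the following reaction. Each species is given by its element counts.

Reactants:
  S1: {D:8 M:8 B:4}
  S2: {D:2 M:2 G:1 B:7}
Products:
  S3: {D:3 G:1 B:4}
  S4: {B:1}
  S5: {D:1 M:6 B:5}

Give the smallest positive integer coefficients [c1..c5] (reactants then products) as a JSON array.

D: 1·8+5·2 = 18 | 5·3+4·0+3·1 = 18
M: 1·8+5·2 = 18 | 5·0+4·0+3·6 = 18
G: 1·0+5·1 = 5 | 5·1+4·0+3·0 = 5
B: 1·4+5·7 = 39 | 5·4+4·1+3·5 = 39
gcd(1,5,5,4,3) = 1

Coefficients: [1, 5, 5, 4, 3]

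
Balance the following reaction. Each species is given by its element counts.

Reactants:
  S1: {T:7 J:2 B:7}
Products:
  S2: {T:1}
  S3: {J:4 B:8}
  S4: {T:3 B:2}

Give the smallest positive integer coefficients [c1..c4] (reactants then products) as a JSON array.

T: 2·7 = 14 | 5·1+1·0+3·3 = 14
J: 2·2 = 4 | 5·0+1·4+3·0 = 4
B: 2·7 = 14 | 5·0+1·8+3·2 = 14
gcd(2,5,1,3) = 1

Coefficients: [2, 5, 1, 3]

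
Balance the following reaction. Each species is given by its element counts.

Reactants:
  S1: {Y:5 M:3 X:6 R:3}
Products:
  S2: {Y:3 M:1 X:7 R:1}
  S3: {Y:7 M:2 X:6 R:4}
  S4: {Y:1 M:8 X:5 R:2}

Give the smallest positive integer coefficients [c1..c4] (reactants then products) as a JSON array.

Y: 5·5 = 25 | 1·3+3·7+1·1 = 25
M: 5·3 = 15 | 1·1+3·2+1·8 = 15
X: 5·6 = 30 | 1·7+3·6+1·5 = 30
R: 5·3 = 15 | 1·1+3·4+1·2 = 15
gcd(5,1,3,1) = 1

Coefficients: [5, 1, 3, 1]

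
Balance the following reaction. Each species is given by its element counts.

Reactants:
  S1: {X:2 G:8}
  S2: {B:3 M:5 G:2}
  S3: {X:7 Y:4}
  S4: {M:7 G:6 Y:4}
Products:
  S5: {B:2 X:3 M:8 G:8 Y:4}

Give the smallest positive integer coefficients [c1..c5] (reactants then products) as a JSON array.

Coefficients: [1, 2, 1, 2, 3]

B: 1·0+2·3+1·0+2·0 = 6 | 3·2 = 6
X: 1·2+2·0+1·7+2·0 = 9 | 3·3 = 9
M: 1·0+2·5+1·0+2·7 = 24 | 3·8 = 24
G: 1·8+2·2+1·0+2·6 = 24 | 3·8 = 24
Y: 1·0+2·0+1·4+2·4 = 12 | 3·4 = 12
gcd(1,2,1,2,3) = 1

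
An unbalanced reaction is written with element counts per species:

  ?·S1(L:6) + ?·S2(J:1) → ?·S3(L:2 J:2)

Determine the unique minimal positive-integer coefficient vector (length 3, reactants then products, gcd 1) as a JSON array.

Coefficients: [1, 6, 3]

L: 1·6+6·0 = 6 | 3·2 = 6
J: 1·0+6·1 = 6 | 3·2 = 6
gcd(1,6,3) = 1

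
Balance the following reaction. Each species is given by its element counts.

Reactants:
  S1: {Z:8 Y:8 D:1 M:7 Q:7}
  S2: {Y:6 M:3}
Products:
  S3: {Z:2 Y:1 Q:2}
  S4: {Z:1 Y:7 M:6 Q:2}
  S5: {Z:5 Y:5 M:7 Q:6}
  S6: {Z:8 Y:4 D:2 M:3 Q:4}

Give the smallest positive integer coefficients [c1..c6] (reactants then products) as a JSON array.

Coefficients: [4, 1, 4, 3, 1, 2]

Z: 4·8+1·0 = 32 | 4·2+3·1+1·5+2·8 = 32
Y: 4·8+1·6 = 38 | 4·1+3·7+1·5+2·4 = 38
D: 4·1+1·0 = 4 | 4·0+3·0+1·0+2·2 = 4
M: 4·7+1·3 = 31 | 4·0+3·6+1·7+2·3 = 31
Q: 4·7+1·0 = 28 | 4·2+3·2+1·6+2·4 = 28
gcd(4,1,4,3,1,2) = 1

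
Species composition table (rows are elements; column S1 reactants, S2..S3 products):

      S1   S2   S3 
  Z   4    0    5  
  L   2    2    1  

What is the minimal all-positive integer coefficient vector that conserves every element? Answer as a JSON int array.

Coefficients: [5, 3, 4]

Z: 5·4 = 20 | 3·0+4·5 = 20
L: 5·2 = 10 | 3·2+4·1 = 10
gcd(5,3,4) = 1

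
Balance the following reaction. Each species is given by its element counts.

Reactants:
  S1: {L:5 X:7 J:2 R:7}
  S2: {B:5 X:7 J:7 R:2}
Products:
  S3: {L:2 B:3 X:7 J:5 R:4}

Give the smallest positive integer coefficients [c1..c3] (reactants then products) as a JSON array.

L: 2·5+3·0 = 10 | 5·2 = 10
B: 2·0+3·5 = 15 | 5·3 = 15
X: 2·7+3·7 = 35 | 5·7 = 35
J: 2·2+3·7 = 25 | 5·5 = 25
R: 2·7+3·2 = 20 | 5·4 = 20
gcd(2,3,5) = 1

Coefficients: [2, 3, 5]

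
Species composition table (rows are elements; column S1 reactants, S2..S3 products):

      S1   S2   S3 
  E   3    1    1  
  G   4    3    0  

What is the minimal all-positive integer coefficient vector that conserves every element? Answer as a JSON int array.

E: 3·3 = 9 | 4·1+5·1 = 9
G: 3·4 = 12 | 4·3+5·0 = 12
gcd(3,4,5) = 1

Coefficients: [3, 4, 5]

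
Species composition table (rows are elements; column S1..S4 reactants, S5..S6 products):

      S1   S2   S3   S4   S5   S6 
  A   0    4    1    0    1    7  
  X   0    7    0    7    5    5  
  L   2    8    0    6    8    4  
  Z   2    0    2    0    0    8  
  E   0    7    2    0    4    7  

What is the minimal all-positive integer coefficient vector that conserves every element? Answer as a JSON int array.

A: 5·0+4·4+3·1+1·0 = 19 | 5·1+2·7 = 19
X: 5·0+4·7+3·0+1·7 = 35 | 5·5+2·5 = 35
L: 5·2+4·8+3·0+1·6 = 48 | 5·8+2·4 = 48
Z: 5·2+4·0+3·2+1·0 = 16 | 5·0+2·8 = 16
E: 5·0+4·7+3·2+1·0 = 34 | 5·4+2·7 = 34
gcd(5,4,3,1,5,2) = 1

Coefficients: [5, 4, 3, 1, 5, 2]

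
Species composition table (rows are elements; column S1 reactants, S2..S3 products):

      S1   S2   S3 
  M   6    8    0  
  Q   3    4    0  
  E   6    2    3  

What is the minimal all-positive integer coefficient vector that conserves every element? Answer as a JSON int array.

M: 4·6 = 24 | 3·8+6·0 = 24
Q: 4·3 = 12 | 3·4+6·0 = 12
E: 4·6 = 24 | 3·2+6·3 = 24
gcd(4,3,6) = 1

Coefficients: [4, 3, 6]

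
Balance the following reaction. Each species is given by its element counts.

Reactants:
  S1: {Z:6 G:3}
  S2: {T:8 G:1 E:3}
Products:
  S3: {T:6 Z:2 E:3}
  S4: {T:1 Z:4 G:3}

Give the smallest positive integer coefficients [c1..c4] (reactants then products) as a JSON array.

Coefficients: [5, 3, 3, 6]

T: 5·0+3·8 = 24 | 3·6+6·1 = 24
Z: 5·6+3·0 = 30 | 3·2+6·4 = 30
G: 5·3+3·1 = 18 | 3·0+6·3 = 18
E: 5·0+3·3 = 9 | 3·3+6·0 = 9
gcd(5,3,3,6) = 1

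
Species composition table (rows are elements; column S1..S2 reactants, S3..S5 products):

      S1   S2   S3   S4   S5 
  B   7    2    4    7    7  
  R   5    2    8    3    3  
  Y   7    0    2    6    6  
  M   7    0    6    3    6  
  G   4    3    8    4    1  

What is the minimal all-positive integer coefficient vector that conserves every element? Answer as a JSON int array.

B: 6·7+6·2 = 54 | 3·4+4·7+2·7 = 54
R: 6·5+6·2 = 42 | 3·8+4·3+2·3 = 42
Y: 6·7+6·0 = 42 | 3·2+4·6+2·6 = 42
M: 6·7+6·0 = 42 | 3·6+4·3+2·6 = 42
G: 6·4+6·3 = 42 | 3·8+4·4+2·1 = 42
gcd(6,6,3,4,2) = 1

Coefficients: [6, 6, 3, 4, 2]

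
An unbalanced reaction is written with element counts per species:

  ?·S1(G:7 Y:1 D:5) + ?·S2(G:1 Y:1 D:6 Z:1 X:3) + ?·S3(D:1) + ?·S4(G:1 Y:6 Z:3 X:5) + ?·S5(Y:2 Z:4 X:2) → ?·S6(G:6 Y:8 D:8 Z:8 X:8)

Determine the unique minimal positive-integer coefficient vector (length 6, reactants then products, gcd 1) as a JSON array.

G: 2·7+2·1+2·0+2·1+4·0 = 18 | 3·6 = 18
Y: 2·1+2·1+2·0+2·6+4·2 = 24 | 3·8 = 24
D: 2·5+2·6+2·1+2·0+4·0 = 24 | 3·8 = 24
Z: 2·0+2·1+2·0+2·3+4·4 = 24 | 3·8 = 24
X: 2·0+2·3+2·0+2·5+4·2 = 24 | 3·8 = 24
gcd(2,2,2,2,4,3) = 1

Coefficients: [2, 2, 2, 2, 4, 3]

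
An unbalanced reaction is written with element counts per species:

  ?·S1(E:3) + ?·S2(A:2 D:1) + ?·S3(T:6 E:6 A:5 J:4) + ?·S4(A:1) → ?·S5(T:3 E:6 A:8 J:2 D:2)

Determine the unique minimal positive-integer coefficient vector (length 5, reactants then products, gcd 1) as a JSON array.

T: 2·0+4·0+1·6+3·0 = 6 | 2·3 = 6
E: 2·3+4·0+1·6+3·0 = 12 | 2·6 = 12
A: 2·0+4·2+1·5+3·1 = 16 | 2·8 = 16
J: 2·0+4·0+1·4+3·0 = 4 | 2·2 = 4
D: 2·0+4·1+1·0+3·0 = 4 | 2·2 = 4
gcd(2,4,1,3,2) = 1

Coefficients: [2, 4, 1, 3, 2]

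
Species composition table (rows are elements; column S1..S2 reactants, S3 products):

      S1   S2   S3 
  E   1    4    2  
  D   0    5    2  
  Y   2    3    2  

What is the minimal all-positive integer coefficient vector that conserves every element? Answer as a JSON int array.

E: 2·1+2·4 = 10 | 5·2 = 10
D: 2·0+2·5 = 10 | 5·2 = 10
Y: 2·2+2·3 = 10 | 5·2 = 10
gcd(2,2,5) = 1

Coefficients: [2, 2, 5]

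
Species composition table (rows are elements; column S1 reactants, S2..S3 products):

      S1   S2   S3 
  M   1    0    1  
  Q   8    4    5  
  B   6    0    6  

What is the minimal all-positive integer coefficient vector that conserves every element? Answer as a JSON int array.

M: 4·1 = 4 | 3·0+4·1 = 4
Q: 4·8 = 32 | 3·4+4·5 = 32
B: 4·6 = 24 | 3·0+4·6 = 24
gcd(4,3,4) = 1

Coefficients: [4, 3, 4]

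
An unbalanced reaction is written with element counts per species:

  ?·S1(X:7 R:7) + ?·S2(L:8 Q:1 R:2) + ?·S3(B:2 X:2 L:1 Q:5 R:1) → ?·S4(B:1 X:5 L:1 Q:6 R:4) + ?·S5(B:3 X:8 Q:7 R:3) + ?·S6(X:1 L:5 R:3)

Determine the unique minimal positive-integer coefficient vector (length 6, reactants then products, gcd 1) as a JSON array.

Coefficients: [2, 3, 2, 1, 1, 5]

B: 2·0+3·0+2·2 = 4 | 1·1+1·3+5·0 = 4
X: 2·7+3·0+2·2 = 18 | 1·5+1·8+5·1 = 18
L: 2·0+3·8+2·1 = 26 | 1·1+1·0+5·5 = 26
Q: 2·0+3·1+2·5 = 13 | 1·6+1·7+5·0 = 13
R: 2·7+3·2+2·1 = 22 | 1·4+1·3+5·3 = 22
gcd(2,3,2,1,1,5) = 1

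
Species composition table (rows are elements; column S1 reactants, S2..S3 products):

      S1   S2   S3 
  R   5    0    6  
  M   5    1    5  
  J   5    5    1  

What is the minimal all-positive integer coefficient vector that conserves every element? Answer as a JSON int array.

Coefficients: [6, 5, 5]

R: 6·5 = 30 | 5·0+5·6 = 30
M: 6·5 = 30 | 5·1+5·5 = 30
J: 6·5 = 30 | 5·5+5·1 = 30
gcd(6,5,5) = 1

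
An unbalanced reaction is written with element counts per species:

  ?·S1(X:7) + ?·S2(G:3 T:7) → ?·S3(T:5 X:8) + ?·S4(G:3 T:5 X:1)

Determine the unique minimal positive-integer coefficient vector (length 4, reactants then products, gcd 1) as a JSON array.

Coefficients: [3, 5, 2, 5]

G: 3·0+5·3 = 15 | 2·0+5·3 = 15
T: 3·0+5·7 = 35 | 2·5+5·5 = 35
X: 3·7+5·0 = 21 | 2·8+5·1 = 21
gcd(3,5,2,5) = 1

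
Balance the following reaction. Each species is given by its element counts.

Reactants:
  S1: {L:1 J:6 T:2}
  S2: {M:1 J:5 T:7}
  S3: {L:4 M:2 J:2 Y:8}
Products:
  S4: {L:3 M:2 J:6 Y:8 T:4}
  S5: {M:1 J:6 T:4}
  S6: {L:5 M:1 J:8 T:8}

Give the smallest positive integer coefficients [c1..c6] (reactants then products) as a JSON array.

Coefficients: [5, 6, 5, 5, 4, 2]

L: 5·1+6·0+5·4 = 25 | 5·3+4·0+2·5 = 25
M: 5·0+6·1+5·2 = 16 | 5·2+4·1+2·1 = 16
J: 5·6+6·5+5·2 = 70 | 5·6+4·6+2·8 = 70
Y: 5·0+6·0+5·8 = 40 | 5·8+4·0+2·0 = 40
T: 5·2+6·7+5·0 = 52 | 5·4+4·4+2·8 = 52
gcd(5,6,5,5,4,2) = 1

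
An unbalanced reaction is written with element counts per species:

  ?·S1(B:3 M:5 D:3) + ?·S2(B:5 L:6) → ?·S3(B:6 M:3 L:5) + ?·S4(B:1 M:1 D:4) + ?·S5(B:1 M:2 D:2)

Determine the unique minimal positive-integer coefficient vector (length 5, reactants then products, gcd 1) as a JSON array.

B: 6·3+5·5 = 43 | 6·6+2·1+5·1 = 43
M: 6·5+5·0 = 30 | 6·3+2·1+5·2 = 30
D: 6·3+5·0 = 18 | 6·0+2·4+5·2 = 18
L: 6·0+5·6 = 30 | 6·5+2·0+5·0 = 30
gcd(6,5,6,2,5) = 1

Coefficients: [6, 5, 6, 2, 5]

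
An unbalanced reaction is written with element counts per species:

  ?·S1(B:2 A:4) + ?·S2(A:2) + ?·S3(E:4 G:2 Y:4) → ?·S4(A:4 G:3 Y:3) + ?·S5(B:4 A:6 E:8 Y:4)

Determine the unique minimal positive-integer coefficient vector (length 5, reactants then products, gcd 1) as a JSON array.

B: 6·2+5·0+6·0 = 12 | 4·0+3·4 = 12
A: 6·4+5·2+6·0 = 34 | 4·4+3·6 = 34
E: 6·0+5·0+6·4 = 24 | 4·0+3·8 = 24
G: 6·0+5·0+6·2 = 12 | 4·3+3·0 = 12
Y: 6·0+5·0+6·4 = 24 | 4·3+3·4 = 24
gcd(6,5,6,4,3) = 1

Coefficients: [6, 5, 6, 4, 3]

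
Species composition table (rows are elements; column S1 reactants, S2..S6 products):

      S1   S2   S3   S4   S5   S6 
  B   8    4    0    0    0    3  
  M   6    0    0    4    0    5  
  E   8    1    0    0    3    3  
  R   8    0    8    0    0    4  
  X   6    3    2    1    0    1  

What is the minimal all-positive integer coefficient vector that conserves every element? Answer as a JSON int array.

Coefficients: [4, 5, 2, 1, 5, 4]

B: 4·8 = 32 | 5·4+2·0+1·0+5·0+4·3 = 32
M: 4·6 = 24 | 5·0+2·0+1·4+5·0+4·5 = 24
E: 4·8 = 32 | 5·1+2·0+1·0+5·3+4·3 = 32
R: 4·8 = 32 | 5·0+2·8+1·0+5·0+4·4 = 32
X: 4·6 = 24 | 5·3+2·2+1·1+5·0+4·1 = 24
gcd(4,5,2,1,5,4) = 1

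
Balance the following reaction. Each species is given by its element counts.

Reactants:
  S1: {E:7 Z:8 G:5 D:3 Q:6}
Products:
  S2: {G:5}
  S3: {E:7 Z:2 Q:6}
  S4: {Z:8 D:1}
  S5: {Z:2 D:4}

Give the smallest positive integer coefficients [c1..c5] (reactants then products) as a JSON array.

Coefficients: [5, 5, 5, 3, 3]

E: 5·7 = 35 | 5·0+5·7+3·0+3·0 = 35
Z: 5·8 = 40 | 5·0+5·2+3·8+3·2 = 40
G: 5·5 = 25 | 5·5+5·0+3·0+3·0 = 25
D: 5·3 = 15 | 5·0+5·0+3·1+3·4 = 15
Q: 5·6 = 30 | 5·0+5·6+3·0+3·0 = 30
gcd(5,5,5,3,3) = 1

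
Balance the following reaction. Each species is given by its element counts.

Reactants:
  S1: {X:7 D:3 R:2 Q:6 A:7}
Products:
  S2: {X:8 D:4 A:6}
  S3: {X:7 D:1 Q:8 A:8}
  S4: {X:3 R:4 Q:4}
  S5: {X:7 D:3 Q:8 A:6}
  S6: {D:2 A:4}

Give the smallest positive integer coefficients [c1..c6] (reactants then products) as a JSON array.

X: 4·7 = 28 | 1·8+1·7+2·3+1·7+2·0 = 28
D: 4·3 = 12 | 1·4+1·1+2·0+1·3+2·2 = 12
R: 4·2 = 8 | 1·0+1·0+2·4+1·0+2·0 = 8
Q: 4·6 = 24 | 1·0+1·8+2·4+1·8+2·0 = 24
A: 4·7 = 28 | 1·6+1·8+2·0+1·6+2·4 = 28
gcd(4,1,1,2,1,2) = 1

Coefficients: [4, 1, 1, 2, 1, 2]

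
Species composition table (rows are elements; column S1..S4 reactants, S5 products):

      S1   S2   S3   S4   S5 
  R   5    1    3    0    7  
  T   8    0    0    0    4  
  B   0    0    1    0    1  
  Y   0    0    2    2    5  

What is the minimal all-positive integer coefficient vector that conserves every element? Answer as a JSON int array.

R: 1·5+3·1+2·3+3·0 = 14 | 2·7 = 14
T: 1·8+3·0+2·0+3·0 = 8 | 2·4 = 8
B: 1·0+3·0+2·1+3·0 = 2 | 2·1 = 2
Y: 1·0+3·0+2·2+3·2 = 10 | 2·5 = 10
gcd(1,3,2,3,2) = 1

Coefficients: [1, 3, 2, 3, 2]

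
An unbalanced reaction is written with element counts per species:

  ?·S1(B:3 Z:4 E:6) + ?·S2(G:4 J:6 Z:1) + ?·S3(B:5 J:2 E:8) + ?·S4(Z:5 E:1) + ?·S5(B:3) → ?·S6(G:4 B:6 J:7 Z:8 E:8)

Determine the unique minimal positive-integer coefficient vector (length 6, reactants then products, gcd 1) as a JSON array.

G: 3·0+6·4+3·0+6·0+4·0 = 24 | 6·4 = 24
B: 3·3+6·0+3·5+6·0+4·3 = 36 | 6·6 = 36
J: 3·0+6·6+3·2+6·0+4·0 = 42 | 6·7 = 42
Z: 3·4+6·1+3·0+6·5+4·0 = 48 | 6·8 = 48
E: 3·6+6·0+3·8+6·1+4·0 = 48 | 6·8 = 48
gcd(3,6,3,6,4,6) = 1

Coefficients: [3, 6, 3, 6, 4, 6]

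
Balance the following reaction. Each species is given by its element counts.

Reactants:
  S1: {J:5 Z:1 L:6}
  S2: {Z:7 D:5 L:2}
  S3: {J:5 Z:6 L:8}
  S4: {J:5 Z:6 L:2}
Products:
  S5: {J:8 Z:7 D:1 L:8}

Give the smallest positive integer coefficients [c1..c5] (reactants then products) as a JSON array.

J: 4·5+1·0+1·5+3·5 = 40 | 5·8 = 40
Z: 4·1+1·7+1·6+3·6 = 35 | 5·7 = 35
D: 4·0+1·5+1·0+3·0 = 5 | 5·1 = 5
L: 4·6+1·2+1·8+3·2 = 40 | 5·8 = 40
gcd(4,1,1,3,5) = 1

Coefficients: [4, 1, 1, 3, 5]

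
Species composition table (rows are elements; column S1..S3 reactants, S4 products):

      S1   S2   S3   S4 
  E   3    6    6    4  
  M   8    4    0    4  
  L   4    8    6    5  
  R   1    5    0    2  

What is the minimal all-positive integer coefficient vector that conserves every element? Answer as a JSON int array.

Coefficients: [2, 2, 1, 6]

E: 2·3+2·6+1·6 = 24 | 6·4 = 24
M: 2·8+2·4+1·0 = 24 | 6·4 = 24
L: 2·4+2·8+1·6 = 30 | 6·5 = 30
R: 2·1+2·5+1·0 = 12 | 6·2 = 12
gcd(2,2,1,6) = 1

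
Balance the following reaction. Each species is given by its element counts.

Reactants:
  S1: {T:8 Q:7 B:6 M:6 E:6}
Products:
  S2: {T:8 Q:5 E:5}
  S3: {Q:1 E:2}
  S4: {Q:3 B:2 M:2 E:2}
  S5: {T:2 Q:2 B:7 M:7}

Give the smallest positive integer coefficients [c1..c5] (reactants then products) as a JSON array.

Coefficients: [5, 4, 4, 1, 4]

T: 5·8 = 40 | 4·8+4·0+1·0+4·2 = 40
Q: 5·7 = 35 | 4·5+4·1+1·3+4·2 = 35
B: 5·6 = 30 | 4·0+4·0+1·2+4·7 = 30
M: 5·6 = 30 | 4·0+4·0+1·2+4·7 = 30
E: 5·6 = 30 | 4·5+4·2+1·2+4·0 = 30
gcd(5,4,4,1,4) = 1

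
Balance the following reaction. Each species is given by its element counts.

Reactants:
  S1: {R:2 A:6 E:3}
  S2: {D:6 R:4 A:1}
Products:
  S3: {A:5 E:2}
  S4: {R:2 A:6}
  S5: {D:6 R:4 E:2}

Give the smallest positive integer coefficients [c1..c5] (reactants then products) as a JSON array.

D: 4·0+5·6 = 30 | 1·0+4·0+5·6 = 30
R: 4·2+5·4 = 28 | 1·0+4·2+5·4 = 28
A: 4·6+5·1 = 29 | 1·5+4·6+5·0 = 29
E: 4·3+5·0 = 12 | 1·2+4·0+5·2 = 12
gcd(4,5,1,4,5) = 1

Coefficients: [4, 5, 1, 4, 5]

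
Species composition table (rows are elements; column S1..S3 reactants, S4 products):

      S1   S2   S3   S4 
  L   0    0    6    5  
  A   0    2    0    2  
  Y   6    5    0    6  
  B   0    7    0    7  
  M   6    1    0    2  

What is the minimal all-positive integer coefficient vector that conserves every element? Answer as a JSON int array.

Coefficients: [1, 6, 5, 6]

L: 1·0+6·0+5·6 = 30 | 6·5 = 30
A: 1·0+6·2+5·0 = 12 | 6·2 = 12
Y: 1·6+6·5+5·0 = 36 | 6·6 = 36
B: 1·0+6·7+5·0 = 42 | 6·7 = 42
M: 1·6+6·1+5·0 = 12 | 6·2 = 12
gcd(1,6,5,6) = 1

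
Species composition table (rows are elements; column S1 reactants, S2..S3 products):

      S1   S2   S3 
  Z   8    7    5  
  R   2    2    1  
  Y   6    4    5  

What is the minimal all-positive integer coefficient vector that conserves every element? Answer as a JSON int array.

Coefficients: [3, 2, 2]

Z: 3·8 = 24 | 2·7+2·5 = 24
R: 3·2 = 6 | 2·2+2·1 = 6
Y: 3·6 = 18 | 2·4+2·5 = 18
gcd(3,2,2) = 1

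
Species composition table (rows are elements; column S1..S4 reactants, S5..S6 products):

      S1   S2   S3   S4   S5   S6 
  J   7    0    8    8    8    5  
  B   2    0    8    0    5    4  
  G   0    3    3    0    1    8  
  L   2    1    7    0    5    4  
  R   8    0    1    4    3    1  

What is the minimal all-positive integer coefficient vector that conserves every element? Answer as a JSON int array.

J: 1·7+5·0+5·8+2·8 = 63 | 6·8+3·5 = 63
B: 1·2+5·0+5·8+2·0 = 42 | 6·5+3·4 = 42
G: 1·0+5·3+5·3+2·0 = 30 | 6·1+3·8 = 30
L: 1·2+5·1+5·7+2·0 = 42 | 6·5+3·4 = 42
R: 1·8+5·0+5·1+2·4 = 21 | 6·3+3·1 = 21
gcd(1,5,5,2,6,3) = 1

Coefficients: [1, 5, 5, 2, 6, 3]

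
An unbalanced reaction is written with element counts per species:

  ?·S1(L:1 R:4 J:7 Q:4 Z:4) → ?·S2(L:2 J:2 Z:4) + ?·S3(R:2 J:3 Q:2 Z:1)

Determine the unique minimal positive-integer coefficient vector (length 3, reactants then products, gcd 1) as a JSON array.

L: 2·1 = 2 | 1·2+4·0 = 2
R: 2·4 = 8 | 1·0+4·2 = 8
J: 2·7 = 14 | 1·2+4·3 = 14
Q: 2·4 = 8 | 1·0+4·2 = 8
Z: 2·4 = 8 | 1·4+4·1 = 8
gcd(2,1,4) = 1

Coefficients: [2, 1, 4]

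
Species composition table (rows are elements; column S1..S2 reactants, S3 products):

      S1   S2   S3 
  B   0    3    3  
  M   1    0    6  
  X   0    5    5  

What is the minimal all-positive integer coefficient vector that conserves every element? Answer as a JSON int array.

Coefficients: [6, 1, 1]

B: 6·0+1·3 = 3 | 1·3 = 3
M: 6·1+1·0 = 6 | 1·6 = 6
X: 6·0+1·5 = 5 | 1·5 = 5
gcd(6,1,1) = 1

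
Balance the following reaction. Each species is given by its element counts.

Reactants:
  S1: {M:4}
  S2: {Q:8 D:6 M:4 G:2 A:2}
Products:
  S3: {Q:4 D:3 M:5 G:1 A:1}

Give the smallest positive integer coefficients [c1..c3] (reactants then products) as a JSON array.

Q: 3·0+2·8 = 16 | 4·4 = 16
D: 3·0+2·6 = 12 | 4·3 = 12
M: 3·4+2·4 = 20 | 4·5 = 20
G: 3·0+2·2 = 4 | 4·1 = 4
A: 3·0+2·2 = 4 | 4·1 = 4
gcd(3,2,4) = 1

Coefficients: [3, 2, 4]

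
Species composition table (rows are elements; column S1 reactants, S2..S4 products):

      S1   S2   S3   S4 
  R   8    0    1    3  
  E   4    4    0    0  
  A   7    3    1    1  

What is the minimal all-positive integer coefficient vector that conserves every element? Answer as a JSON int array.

Coefficients: [1, 1, 2, 2]

R: 1·8 = 8 | 1·0+2·1+2·3 = 8
E: 1·4 = 4 | 1·4+2·0+2·0 = 4
A: 1·7 = 7 | 1·3+2·1+2·1 = 7
gcd(1,1,2,2) = 1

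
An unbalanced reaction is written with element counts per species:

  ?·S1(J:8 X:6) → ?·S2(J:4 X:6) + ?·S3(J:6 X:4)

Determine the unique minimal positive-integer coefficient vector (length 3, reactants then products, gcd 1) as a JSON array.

Coefficients: [5, 1, 6]

J: 5·8 = 40 | 1·4+6·6 = 40
X: 5·6 = 30 | 1·6+6·4 = 30
gcd(5,1,6) = 1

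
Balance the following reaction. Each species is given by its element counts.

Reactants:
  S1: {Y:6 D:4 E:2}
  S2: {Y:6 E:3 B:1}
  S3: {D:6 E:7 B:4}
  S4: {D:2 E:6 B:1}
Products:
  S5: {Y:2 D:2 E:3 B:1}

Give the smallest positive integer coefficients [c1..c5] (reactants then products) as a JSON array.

Coefficients: [1, 1, 1, 1, 6]

Y: 1·6+1·6+1·0+1·0 = 12 | 6·2 = 12
D: 1·4+1·0+1·6+1·2 = 12 | 6·2 = 12
E: 1·2+1·3+1·7+1·6 = 18 | 6·3 = 18
B: 1·0+1·1+1·4+1·1 = 6 | 6·1 = 6
gcd(1,1,1,1,6) = 1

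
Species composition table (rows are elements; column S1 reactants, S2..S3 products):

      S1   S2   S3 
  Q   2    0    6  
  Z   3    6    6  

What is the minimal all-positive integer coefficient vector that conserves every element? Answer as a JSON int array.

Q: 6·2 = 12 | 1·0+2·6 = 12
Z: 6·3 = 18 | 1·6+2·6 = 18
gcd(6,1,2) = 1

Coefficients: [6, 1, 2]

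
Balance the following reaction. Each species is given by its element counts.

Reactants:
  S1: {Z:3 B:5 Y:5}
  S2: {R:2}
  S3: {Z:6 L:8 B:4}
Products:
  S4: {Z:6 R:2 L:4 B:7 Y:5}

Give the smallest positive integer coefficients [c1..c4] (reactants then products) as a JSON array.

Coefficients: [2, 2, 1, 2]

Z: 2·3+2·0+1·6 = 12 | 2·6 = 12
R: 2·0+2·2+1·0 = 4 | 2·2 = 4
L: 2·0+2·0+1·8 = 8 | 2·4 = 8
B: 2·5+2·0+1·4 = 14 | 2·7 = 14
Y: 2·5+2·0+1·0 = 10 | 2·5 = 10
gcd(2,2,1,2) = 1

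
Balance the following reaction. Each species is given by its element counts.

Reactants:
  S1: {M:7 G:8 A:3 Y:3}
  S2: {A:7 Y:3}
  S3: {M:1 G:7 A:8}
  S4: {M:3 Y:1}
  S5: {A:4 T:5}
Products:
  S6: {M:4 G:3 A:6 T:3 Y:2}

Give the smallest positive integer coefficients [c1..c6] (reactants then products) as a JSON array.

Coefficients: [1, 1, 1, 4, 3, 5]

M: 1·7+1·0+1·1+4·3+3·0 = 20 | 5·4 = 20
G: 1·8+1·0+1·7+4·0+3·0 = 15 | 5·3 = 15
A: 1·3+1·7+1·8+4·0+3·4 = 30 | 5·6 = 30
T: 1·0+1·0+1·0+4·0+3·5 = 15 | 5·3 = 15
Y: 1·3+1·3+1·0+4·1+3·0 = 10 | 5·2 = 10
gcd(1,1,1,4,3,5) = 1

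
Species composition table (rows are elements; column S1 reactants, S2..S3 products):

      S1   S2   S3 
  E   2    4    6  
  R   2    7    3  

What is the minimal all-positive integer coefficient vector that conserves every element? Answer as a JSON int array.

Coefficients: [5, 1, 1]

E: 5·2 = 10 | 1·4+1·6 = 10
R: 5·2 = 10 | 1·7+1·3 = 10
gcd(5,1,1) = 1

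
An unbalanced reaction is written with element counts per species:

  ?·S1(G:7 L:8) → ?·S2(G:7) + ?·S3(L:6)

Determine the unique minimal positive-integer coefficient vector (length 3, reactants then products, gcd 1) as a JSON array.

Coefficients: [3, 3, 4]

G: 3·7 = 21 | 3·7+4·0 = 21
L: 3·8 = 24 | 3·0+4·6 = 24
gcd(3,3,4) = 1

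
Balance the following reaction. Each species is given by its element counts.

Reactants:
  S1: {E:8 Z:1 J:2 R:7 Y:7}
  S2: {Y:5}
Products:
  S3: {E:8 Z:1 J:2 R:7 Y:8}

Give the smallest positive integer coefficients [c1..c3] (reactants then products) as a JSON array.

Coefficients: [5, 1, 5]

E: 5·8+1·0 = 40 | 5·8 = 40
Z: 5·1+1·0 = 5 | 5·1 = 5
J: 5·2+1·0 = 10 | 5·2 = 10
R: 5·7+1·0 = 35 | 5·7 = 35
Y: 5·7+1·5 = 40 | 5·8 = 40
gcd(5,1,5) = 1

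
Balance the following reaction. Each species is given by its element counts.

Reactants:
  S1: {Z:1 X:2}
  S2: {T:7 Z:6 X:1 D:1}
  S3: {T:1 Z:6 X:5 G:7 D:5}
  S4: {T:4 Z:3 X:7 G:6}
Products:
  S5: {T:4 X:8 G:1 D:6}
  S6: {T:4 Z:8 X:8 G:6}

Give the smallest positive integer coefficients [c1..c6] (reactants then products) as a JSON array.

T: 6·0+1·7+1·1+2·4 = 16 | 1·4+3·4 = 16
Z: 6·1+1·6+1·6+2·3 = 24 | 1·0+3·8 = 24
X: 6·2+1·1+1·5+2·7 = 32 | 1·8+3·8 = 32
G: 6·0+1·0+1·7+2·6 = 19 | 1·1+3·6 = 19
D: 6·0+1·1+1·5+2·0 = 6 | 1·6+3·0 = 6
gcd(6,1,1,2,1,3) = 1

Coefficients: [6, 1, 1, 2, 1, 3]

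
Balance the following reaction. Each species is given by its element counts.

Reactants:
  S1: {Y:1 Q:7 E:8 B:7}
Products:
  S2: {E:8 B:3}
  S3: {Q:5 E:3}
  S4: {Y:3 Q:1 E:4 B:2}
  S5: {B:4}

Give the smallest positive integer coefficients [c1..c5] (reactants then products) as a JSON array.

Y: 3·1 = 3 | 1·0+4·0+1·3+4·0 = 3
Q: 3·7 = 21 | 1·0+4·5+1·1+4·0 = 21
E: 3·8 = 24 | 1·8+4·3+1·4+4·0 = 24
B: 3·7 = 21 | 1·3+4·0+1·2+4·4 = 21
gcd(3,1,4,1,4) = 1

Coefficients: [3, 1, 4, 1, 4]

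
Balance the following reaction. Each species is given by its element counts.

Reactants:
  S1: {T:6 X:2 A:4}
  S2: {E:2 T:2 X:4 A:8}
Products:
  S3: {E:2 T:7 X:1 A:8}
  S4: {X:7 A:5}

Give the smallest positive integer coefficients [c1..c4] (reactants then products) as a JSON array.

Coefficients: [5, 6, 6, 4]

E: 5·0+6·2 = 12 | 6·2+4·0 = 12
T: 5·6+6·2 = 42 | 6·7+4·0 = 42
X: 5·2+6·4 = 34 | 6·1+4·7 = 34
A: 5·4+6·8 = 68 | 6·8+4·5 = 68
gcd(5,6,6,4) = 1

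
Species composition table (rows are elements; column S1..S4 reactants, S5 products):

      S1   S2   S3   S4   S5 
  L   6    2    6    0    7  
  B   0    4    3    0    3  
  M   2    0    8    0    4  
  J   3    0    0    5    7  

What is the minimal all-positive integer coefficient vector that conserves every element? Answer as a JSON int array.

Coefficients: [4, 3, 2, 6, 6]

L: 4·6+3·2+2·6+6·0 = 42 | 6·7 = 42
B: 4·0+3·4+2·3+6·0 = 18 | 6·3 = 18
M: 4·2+3·0+2·8+6·0 = 24 | 6·4 = 24
J: 4·3+3·0+2·0+6·5 = 42 | 6·7 = 42
gcd(4,3,2,6,6) = 1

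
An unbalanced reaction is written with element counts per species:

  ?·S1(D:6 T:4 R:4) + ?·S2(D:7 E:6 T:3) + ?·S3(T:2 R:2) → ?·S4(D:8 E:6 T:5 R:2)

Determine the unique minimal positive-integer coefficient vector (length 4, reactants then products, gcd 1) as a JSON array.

D: 1·6+6·7+4·0 = 48 | 6·8 = 48
E: 1·0+6·6+4·0 = 36 | 6·6 = 36
T: 1·4+6·3+4·2 = 30 | 6·5 = 30
R: 1·4+6·0+4·2 = 12 | 6·2 = 12
gcd(1,6,4,6) = 1

Coefficients: [1, 6, 4, 6]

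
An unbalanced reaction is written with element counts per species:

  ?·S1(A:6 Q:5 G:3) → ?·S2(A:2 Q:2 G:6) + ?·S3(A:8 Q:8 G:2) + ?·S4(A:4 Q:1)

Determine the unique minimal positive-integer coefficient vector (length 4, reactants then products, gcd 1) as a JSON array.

Coefficients: [6, 2, 3, 2]

A: 6·6 = 36 | 2·2+3·8+2·4 = 36
Q: 6·5 = 30 | 2·2+3·8+2·1 = 30
G: 6·3 = 18 | 2·6+3·2+2·0 = 18
gcd(6,2,3,2) = 1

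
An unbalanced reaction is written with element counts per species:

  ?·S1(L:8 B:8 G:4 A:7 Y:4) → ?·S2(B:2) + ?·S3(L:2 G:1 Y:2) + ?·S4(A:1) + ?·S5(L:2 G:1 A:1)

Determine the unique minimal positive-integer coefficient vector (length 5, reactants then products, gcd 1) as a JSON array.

L: 1·8 = 8 | 4·0+2·2+5·0+2·2 = 8
B: 1·8 = 8 | 4·2+2·0+5·0+2·0 = 8
G: 1·4 = 4 | 4·0+2·1+5·0+2·1 = 4
A: 1·7 = 7 | 4·0+2·0+5·1+2·1 = 7
Y: 1·4 = 4 | 4·0+2·2+5·0+2·0 = 4
gcd(1,4,2,5,2) = 1

Coefficients: [1, 4, 2, 5, 2]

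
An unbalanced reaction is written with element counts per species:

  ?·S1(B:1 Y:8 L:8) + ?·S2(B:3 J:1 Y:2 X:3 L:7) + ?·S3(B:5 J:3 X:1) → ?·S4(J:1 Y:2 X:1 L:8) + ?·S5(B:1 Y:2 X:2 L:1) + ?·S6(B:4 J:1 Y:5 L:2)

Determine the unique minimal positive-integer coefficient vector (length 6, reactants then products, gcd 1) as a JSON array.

Coefficients: [5, 2, 3, 5, 2, 6]

B: 5·1+2·3+3·5 = 26 | 5·0+2·1+6·4 = 26
J: 5·0+2·1+3·3 = 11 | 5·1+2·0+6·1 = 11
Y: 5·8+2·2+3·0 = 44 | 5·2+2·2+6·5 = 44
X: 5·0+2·3+3·1 = 9 | 5·1+2·2+6·0 = 9
L: 5·8+2·7+3·0 = 54 | 5·8+2·1+6·2 = 54
gcd(5,2,3,5,2,6) = 1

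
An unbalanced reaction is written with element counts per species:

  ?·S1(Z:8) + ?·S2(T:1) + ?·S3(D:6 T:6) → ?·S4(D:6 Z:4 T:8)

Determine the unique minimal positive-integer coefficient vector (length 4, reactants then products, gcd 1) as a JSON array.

D: 1·0+4·0+2·6 = 12 | 2·6 = 12
Z: 1·8+4·0+2·0 = 8 | 2·4 = 8
T: 1·0+4·1+2·6 = 16 | 2·8 = 16
gcd(1,4,2,2) = 1

Coefficients: [1, 4, 2, 2]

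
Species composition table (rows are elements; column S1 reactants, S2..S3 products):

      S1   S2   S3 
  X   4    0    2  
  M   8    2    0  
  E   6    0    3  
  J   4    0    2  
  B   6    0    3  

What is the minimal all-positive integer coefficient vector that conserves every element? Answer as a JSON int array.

Coefficients: [1, 4, 2]

X: 1·4 = 4 | 4·0+2·2 = 4
M: 1·8 = 8 | 4·2+2·0 = 8
E: 1·6 = 6 | 4·0+2·3 = 6
J: 1·4 = 4 | 4·0+2·2 = 4
B: 1·6 = 6 | 4·0+2·3 = 6
gcd(1,4,2) = 1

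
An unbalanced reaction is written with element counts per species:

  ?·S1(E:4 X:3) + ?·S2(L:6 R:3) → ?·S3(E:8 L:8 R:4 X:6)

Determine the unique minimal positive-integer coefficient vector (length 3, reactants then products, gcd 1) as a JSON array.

E: 6·4+4·0 = 24 | 3·8 = 24
L: 6·0+4·6 = 24 | 3·8 = 24
R: 6·0+4·3 = 12 | 3·4 = 12
X: 6·3+4·0 = 18 | 3·6 = 18
gcd(6,4,3) = 1

Coefficients: [6, 4, 3]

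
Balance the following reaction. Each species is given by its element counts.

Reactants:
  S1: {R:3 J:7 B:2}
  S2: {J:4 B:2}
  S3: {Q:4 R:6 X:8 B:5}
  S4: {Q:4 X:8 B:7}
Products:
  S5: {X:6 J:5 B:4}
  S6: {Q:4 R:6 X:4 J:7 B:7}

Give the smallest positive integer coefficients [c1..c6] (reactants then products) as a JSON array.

Q: 6·0+5·0+3·4+3·4 = 24 | 4·0+6·4 = 24
R: 6·3+5·0+3·6+3·0 = 36 | 4·0+6·6 = 36
X: 6·0+5·0+3·8+3·8 = 48 | 4·6+6·4 = 48
J: 6·7+5·4+3·0+3·0 = 62 | 4·5+6·7 = 62
B: 6·2+5·2+3·5+3·7 = 58 | 4·4+6·7 = 58
gcd(6,5,3,3,4,6) = 1

Coefficients: [6, 5, 3, 3, 4, 6]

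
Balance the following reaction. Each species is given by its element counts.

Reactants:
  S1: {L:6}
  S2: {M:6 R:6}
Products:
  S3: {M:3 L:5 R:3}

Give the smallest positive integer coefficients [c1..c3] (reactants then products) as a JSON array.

M: 5·0+3·6 = 18 | 6·3 = 18
L: 5·6+3·0 = 30 | 6·5 = 30
R: 5·0+3·6 = 18 | 6·3 = 18
gcd(5,3,6) = 1

Coefficients: [5, 3, 6]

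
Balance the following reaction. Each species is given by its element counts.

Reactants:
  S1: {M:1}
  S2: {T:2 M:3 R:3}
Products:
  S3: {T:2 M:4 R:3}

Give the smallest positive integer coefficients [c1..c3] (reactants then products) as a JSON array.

T: 1·0+1·2 = 2 | 1·2 = 2
M: 1·1+1·3 = 4 | 1·4 = 4
R: 1·0+1·3 = 3 | 1·3 = 3
gcd(1,1,1) = 1

Coefficients: [1, 1, 1]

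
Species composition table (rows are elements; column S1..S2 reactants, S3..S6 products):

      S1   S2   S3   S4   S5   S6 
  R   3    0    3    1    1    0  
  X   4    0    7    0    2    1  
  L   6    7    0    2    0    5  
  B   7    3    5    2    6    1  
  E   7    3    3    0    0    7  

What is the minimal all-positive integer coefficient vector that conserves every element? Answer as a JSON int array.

Coefficients: [3, 1, 1, 5, 1, 3]

R: 3·3+1·0 = 9 | 1·3+5·1+1·1+3·0 = 9
X: 3·4+1·0 = 12 | 1·7+5·0+1·2+3·1 = 12
L: 3·6+1·7 = 25 | 1·0+5·2+1·0+3·5 = 25
B: 3·7+1·3 = 24 | 1·5+5·2+1·6+3·1 = 24
E: 3·7+1·3 = 24 | 1·3+5·0+1·0+3·7 = 24
gcd(3,1,1,5,1,3) = 1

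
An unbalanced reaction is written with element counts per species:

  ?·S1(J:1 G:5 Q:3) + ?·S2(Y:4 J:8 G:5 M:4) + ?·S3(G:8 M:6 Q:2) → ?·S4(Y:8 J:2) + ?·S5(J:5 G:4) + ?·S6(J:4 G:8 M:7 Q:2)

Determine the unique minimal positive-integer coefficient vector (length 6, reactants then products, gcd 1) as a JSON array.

Y: 2·0+6·4+3·0 = 24 | 3·8+4·0+6·0 = 24
J: 2·1+6·8+3·0 = 50 | 3·2+4·5+6·4 = 50
G: 2·5+6·5+3·8 = 64 | 3·0+4·4+6·8 = 64
M: 2·0+6·4+3·6 = 42 | 3·0+4·0+6·7 = 42
Q: 2·3+6·0+3·2 = 12 | 3·0+4·0+6·2 = 12
gcd(2,6,3,3,4,6) = 1

Coefficients: [2, 6, 3, 3, 4, 6]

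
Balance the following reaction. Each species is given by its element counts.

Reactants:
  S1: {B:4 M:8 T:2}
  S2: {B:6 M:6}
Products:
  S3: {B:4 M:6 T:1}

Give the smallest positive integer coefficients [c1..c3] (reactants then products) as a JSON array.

Coefficients: [3, 2, 6]

B: 3·4+2·6 = 24 | 6·4 = 24
M: 3·8+2·6 = 36 | 6·6 = 36
T: 3·2+2·0 = 6 | 6·1 = 6
gcd(3,2,6) = 1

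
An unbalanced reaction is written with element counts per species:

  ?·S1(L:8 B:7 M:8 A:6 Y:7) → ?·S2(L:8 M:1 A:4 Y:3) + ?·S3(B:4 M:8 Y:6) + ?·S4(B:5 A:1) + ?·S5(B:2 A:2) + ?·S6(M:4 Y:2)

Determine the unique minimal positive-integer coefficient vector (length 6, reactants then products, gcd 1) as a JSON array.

Coefficients: [4, 4, 1, 4, 2, 5]

L: 4·8 = 32 | 4·8+1·0+4·0+2·0+5·0 = 32
B: 4·7 = 28 | 4·0+1·4+4·5+2·2+5·0 = 28
M: 4·8 = 32 | 4·1+1·8+4·0+2·0+5·4 = 32
A: 4·6 = 24 | 4·4+1·0+4·1+2·2+5·0 = 24
Y: 4·7 = 28 | 4·3+1·6+4·0+2·0+5·2 = 28
gcd(4,4,1,4,2,5) = 1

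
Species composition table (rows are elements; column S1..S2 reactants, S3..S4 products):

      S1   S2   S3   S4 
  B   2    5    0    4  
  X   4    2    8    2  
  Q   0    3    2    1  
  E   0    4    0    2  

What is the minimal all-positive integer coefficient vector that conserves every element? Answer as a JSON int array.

B: 3·2+2·5 = 16 | 1·0+4·4 = 16
X: 3·4+2·2 = 16 | 1·8+4·2 = 16
Q: 3·0+2·3 = 6 | 1·2+4·1 = 6
E: 3·0+2·4 = 8 | 1·0+4·2 = 8
gcd(3,2,1,4) = 1

Coefficients: [3, 2, 1, 4]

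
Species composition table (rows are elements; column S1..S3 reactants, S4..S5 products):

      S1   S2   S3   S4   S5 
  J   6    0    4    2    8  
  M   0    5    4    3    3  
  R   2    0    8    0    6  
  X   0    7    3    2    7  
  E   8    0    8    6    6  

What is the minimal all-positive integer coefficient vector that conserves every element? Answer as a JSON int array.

J: 5·6+4·0+1·4 = 34 | 5·2+3·8 = 34
M: 5·0+4·5+1·4 = 24 | 5·3+3·3 = 24
R: 5·2+4·0+1·8 = 18 | 5·0+3·6 = 18
X: 5·0+4·7+1·3 = 31 | 5·2+3·7 = 31
E: 5·8+4·0+1·8 = 48 | 5·6+3·6 = 48
gcd(5,4,1,5,3) = 1

Coefficients: [5, 4, 1, 5, 3]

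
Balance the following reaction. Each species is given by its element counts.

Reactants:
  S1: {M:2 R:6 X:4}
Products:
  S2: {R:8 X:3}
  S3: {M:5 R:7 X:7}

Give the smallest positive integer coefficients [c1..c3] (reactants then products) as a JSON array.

Coefficients: [5, 2, 2]

M: 5·2 = 10 | 2·0+2·5 = 10
R: 5·6 = 30 | 2·8+2·7 = 30
X: 5·4 = 20 | 2·3+2·7 = 20
gcd(5,2,2) = 1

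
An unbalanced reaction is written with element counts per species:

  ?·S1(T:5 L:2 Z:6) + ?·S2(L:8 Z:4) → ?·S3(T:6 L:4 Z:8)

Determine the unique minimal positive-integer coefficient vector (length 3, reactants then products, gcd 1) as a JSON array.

Coefficients: [6, 1, 5]

T: 6·5+1·0 = 30 | 5·6 = 30
L: 6·2+1·8 = 20 | 5·4 = 20
Z: 6·6+1·4 = 40 | 5·8 = 40
gcd(6,1,5) = 1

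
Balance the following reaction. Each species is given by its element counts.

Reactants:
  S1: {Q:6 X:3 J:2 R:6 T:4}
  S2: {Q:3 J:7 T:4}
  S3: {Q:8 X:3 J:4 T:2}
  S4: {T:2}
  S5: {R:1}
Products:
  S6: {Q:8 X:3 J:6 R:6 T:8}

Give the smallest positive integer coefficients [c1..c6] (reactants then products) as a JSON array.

Q: 3·6+2·3+1·8+5·0+6·0 = 32 | 4·8 = 32
X: 3·3+2·0+1·3+5·0+6·0 = 12 | 4·3 = 12
J: 3·2+2·7+1·4+5·0+6·0 = 24 | 4·6 = 24
R: 3·6+2·0+1·0+5·0+6·1 = 24 | 4·6 = 24
T: 3·4+2·4+1·2+5·2+6·0 = 32 | 4·8 = 32
gcd(3,2,1,5,6,4) = 1

Coefficients: [3, 2, 1, 5, 6, 4]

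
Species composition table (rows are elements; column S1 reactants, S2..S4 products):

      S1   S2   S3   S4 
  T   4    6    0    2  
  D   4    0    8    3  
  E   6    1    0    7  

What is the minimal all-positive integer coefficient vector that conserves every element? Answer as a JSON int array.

T: 5·4 = 20 | 2·6+1·0+4·2 = 20
D: 5·4 = 20 | 2·0+1·8+4·3 = 20
E: 5·6 = 30 | 2·1+1·0+4·7 = 30
gcd(5,2,1,4) = 1

Coefficients: [5, 2, 1, 4]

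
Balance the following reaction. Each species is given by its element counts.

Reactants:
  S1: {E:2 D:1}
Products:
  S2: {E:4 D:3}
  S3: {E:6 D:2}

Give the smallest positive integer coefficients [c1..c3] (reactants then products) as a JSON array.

Coefficients: [5, 1, 1]

E: 5·2 = 10 | 1·4+1·6 = 10
D: 5·1 = 5 | 1·3+1·2 = 5
gcd(5,1,1) = 1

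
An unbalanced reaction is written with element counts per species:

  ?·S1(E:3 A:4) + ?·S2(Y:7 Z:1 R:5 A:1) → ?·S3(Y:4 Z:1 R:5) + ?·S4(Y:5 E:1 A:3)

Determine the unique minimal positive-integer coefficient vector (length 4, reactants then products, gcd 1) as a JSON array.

Y: 1·0+5·7 = 35 | 5·4+3·5 = 35
Z: 1·0+5·1 = 5 | 5·1+3·0 = 5
E: 1·3+5·0 = 3 | 5·0+3·1 = 3
R: 1·0+5·5 = 25 | 5·5+3·0 = 25
A: 1·4+5·1 = 9 | 5·0+3·3 = 9
gcd(1,5,5,3) = 1

Coefficients: [1, 5, 5, 3]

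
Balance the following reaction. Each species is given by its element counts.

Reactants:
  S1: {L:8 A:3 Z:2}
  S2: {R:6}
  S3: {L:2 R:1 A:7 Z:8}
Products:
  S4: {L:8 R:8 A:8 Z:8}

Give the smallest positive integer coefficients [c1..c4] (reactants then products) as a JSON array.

Coefficients: [4, 6, 4, 5]

L: 4·8+6·0+4·2 = 40 | 5·8 = 40
R: 4·0+6·6+4·1 = 40 | 5·8 = 40
A: 4·3+6·0+4·7 = 40 | 5·8 = 40
Z: 4·2+6·0+4·8 = 40 | 5·8 = 40
gcd(4,6,4,5) = 1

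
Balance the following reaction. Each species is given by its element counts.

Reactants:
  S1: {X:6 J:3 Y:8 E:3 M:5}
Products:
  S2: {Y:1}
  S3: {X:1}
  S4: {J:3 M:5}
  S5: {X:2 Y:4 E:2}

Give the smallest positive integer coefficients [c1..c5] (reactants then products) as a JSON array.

Coefficients: [2, 4, 6, 2, 3]

X: 2·6 = 12 | 4·0+6·1+2·0+3·2 = 12
J: 2·3 = 6 | 4·0+6·0+2·3+3·0 = 6
Y: 2·8 = 16 | 4·1+6·0+2·0+3·4 = 16
E: 2·3 = 6 | 4·0+6·0+2·0+3·2 = 6
M: 2·5 = 10 | 4·0+6·0+2·5+3·0 = 10
gcd(2,4,6,2,3) = 1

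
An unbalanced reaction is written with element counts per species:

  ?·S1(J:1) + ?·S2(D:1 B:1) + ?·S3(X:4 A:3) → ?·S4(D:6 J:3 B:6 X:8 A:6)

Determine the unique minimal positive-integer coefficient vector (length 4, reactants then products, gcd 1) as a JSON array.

Coefficients: [3, 6, 2, 1]

D: 3·0+6·1+2·0 = 6 | 1·6 = 6
J: 3·1+6·0+2·0 = 3 | 1·3 = 3
B: 3·0+6·1+2·0 = 6 | 1·6 = 6
X: 3·0+6·0+2·4 = 8 | 1·8 = 8
A: 3·0+6·0+2·3 = 6 | 1·6 = 6
gcd(3,6,2,1) = 1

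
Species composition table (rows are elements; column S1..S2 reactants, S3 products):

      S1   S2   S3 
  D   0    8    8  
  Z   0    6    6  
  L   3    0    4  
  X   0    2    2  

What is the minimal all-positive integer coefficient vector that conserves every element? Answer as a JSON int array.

Coefficients: [4, 3, 3]

D: 4·0+3·8 = 24 | 3·8 = 24
Z: 4·0+3·6 = 18 | 3·6 = 18
L: 4·3+3·0 = 12 | 3·4 = 12
X: 4·0+3·2 = 6 | 3·2 = 6
gcd(4,3,3) = 1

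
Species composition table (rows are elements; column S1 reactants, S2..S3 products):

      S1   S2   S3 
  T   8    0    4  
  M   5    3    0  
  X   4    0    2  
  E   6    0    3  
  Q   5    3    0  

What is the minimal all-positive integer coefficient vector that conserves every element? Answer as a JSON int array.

Coefficients: [3, 5, 6]

T: 3·8 = 24 | 5·0+6·4 = 24
M: 3·5 = 15 | 5·3+6·0 = 15
X: 3·4 = 12 | 5·0+6·2 = 12
E: 3·6 = 18 | 5·0+6·3 = 18
Q: 3·5 = 15 | 5·3+6·0 = 15
gcd(3,5,6) = 1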